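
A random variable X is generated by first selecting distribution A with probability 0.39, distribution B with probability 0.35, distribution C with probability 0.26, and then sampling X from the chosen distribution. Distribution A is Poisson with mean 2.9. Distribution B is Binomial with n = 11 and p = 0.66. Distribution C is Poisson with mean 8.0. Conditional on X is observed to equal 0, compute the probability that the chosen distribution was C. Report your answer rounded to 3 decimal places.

0.004

Likelihoods P(X=0 | ·): A: 0.0550232; B: 7.01888e-06; C: 0.000335463.
Posterior ∝ prior × likelihood. Numerator for C: 0.26·0.000335463 = 8.72203e-05.
Normalizing constant: 0.39·0.0550232 + 0.35·7.01888e-06 + 0.26·0.000335463 = 0.0215487.
P(C | observation) = 8.72203e-05 / 0.0215487 = 0.00404758.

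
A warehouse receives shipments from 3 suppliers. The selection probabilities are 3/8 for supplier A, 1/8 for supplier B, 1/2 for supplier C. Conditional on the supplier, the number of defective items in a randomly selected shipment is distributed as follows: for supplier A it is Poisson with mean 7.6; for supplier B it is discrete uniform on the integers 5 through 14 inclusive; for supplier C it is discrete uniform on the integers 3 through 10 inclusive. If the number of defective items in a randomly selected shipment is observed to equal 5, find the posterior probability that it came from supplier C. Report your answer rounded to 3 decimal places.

0.545

Likelihoods P(X=5 | ·): A: 0.105742; B: 0.1; C: 0.125.
Posterior ∝ prior × likelihood. Numerator for C: 0.5·0.125 = 0.0625.
Normalizing constant: 0.375·0.105742 + 0.125·0.1 + 0.5·0.125 = 0.114653.
P(C | observation) = 0.0625 / 0.114653 = 0.545121.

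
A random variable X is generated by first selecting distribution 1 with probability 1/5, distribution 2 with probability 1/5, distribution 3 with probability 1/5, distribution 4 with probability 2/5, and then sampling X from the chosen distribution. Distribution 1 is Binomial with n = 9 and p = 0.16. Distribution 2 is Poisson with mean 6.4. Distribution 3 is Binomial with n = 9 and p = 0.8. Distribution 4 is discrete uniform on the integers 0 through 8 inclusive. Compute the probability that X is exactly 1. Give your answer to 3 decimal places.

Conditional on each component, P(X = 1): 1: 0.356941; 2: 0.010634; 3: 1.8432e-05; 4: 0.111111.
By total probability, P(X = 1) = 0.2·0.356941 + 0.2·0.010634 + 0.2·1.8432e-05 + 0.4·0.111111 = 0.117963.

0.118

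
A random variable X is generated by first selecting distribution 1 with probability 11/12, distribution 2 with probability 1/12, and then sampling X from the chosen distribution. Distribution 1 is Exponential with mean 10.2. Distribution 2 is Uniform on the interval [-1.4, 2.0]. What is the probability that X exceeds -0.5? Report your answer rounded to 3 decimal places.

Conditional on each component, P(X > -0.5): 1: 1; 2: 0.735294.
By total probability, P(X > -0.5) = 0.916667·1 + 0.0833333·0.735294 = 0.977941.

0.978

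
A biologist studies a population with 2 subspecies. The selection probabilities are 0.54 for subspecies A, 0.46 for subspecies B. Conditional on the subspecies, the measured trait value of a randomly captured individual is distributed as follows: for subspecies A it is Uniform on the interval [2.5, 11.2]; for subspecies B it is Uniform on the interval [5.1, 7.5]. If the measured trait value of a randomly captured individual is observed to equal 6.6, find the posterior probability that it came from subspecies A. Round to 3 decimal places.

Likelihoods f(6.6 | ·): A: 0.114943; B: 0.416667.
Posterior ∝ prior × likelihood. Numerator for A: 0.54·0.114943 = 0.062069.
Normalizing constant: 0.54·0.114943 + 0.46·0.416667 = 0.253736.
P(A | observation) = 0.062069 / 0.253736 = 0.244621.

0.245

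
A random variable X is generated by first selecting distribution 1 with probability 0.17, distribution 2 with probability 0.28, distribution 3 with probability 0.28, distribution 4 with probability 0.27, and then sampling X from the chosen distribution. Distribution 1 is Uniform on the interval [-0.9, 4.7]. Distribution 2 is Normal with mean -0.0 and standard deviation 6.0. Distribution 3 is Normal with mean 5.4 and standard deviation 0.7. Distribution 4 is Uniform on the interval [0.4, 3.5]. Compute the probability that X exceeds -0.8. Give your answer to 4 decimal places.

0.8718

Conditional on each component, P(X > -0.8): 1: 0.982143; 2: 0.553035; 3: 1; 4: 1.
By total probability, P(X > -0.8) = 0.17·0.982143 + 0.28·0.553035 + 0.28·1 + 0.27·1 = 0.871814.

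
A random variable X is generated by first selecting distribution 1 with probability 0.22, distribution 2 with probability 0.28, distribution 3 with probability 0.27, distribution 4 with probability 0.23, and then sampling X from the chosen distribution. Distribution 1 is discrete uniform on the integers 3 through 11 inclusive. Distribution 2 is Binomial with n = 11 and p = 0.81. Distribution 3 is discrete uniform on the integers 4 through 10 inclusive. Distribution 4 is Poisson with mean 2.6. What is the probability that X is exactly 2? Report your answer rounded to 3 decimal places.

Conditional on each component, P(X = 2): 1: 0; 2: 1.16443e-05; 3: 0; 4: 0.251045.
By total probability, P(X = 2) = 0.22·0 + 0.28·1.16443e-05 + 0.27·0 + 0.23·0.251045 = 0.0577435.

0.058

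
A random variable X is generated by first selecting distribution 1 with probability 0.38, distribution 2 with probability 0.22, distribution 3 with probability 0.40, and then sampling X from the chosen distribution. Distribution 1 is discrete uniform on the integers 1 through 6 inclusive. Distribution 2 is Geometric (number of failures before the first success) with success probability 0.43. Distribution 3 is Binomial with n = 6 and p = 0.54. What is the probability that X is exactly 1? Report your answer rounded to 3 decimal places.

Conditional on each component, P(X = 1): 1: 0.166667; 2: 0.2451; 3: 0.066732.
By total probability, P(X = 1) = 0.38·0.166667 + 0.22·0.2451 + 0.4·0.066732 = 0.143948.

0.144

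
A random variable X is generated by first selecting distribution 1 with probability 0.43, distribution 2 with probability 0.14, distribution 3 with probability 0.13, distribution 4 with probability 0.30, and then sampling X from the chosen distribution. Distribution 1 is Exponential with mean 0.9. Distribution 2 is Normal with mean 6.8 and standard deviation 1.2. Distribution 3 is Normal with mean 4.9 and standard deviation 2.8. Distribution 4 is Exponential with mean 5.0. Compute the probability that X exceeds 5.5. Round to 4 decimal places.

0.2753

Conditional on each component, P(X > 5.5): 1: 0.00221808; 2: 0.86067; 3: 0.415162; 4: 0.332871.
By total probability, P(X > 5.5) = 0.43·0.00221808 + 0.14·0.86067 + 0.13·0.415162 + 0.3·0.332871 = 0.27528.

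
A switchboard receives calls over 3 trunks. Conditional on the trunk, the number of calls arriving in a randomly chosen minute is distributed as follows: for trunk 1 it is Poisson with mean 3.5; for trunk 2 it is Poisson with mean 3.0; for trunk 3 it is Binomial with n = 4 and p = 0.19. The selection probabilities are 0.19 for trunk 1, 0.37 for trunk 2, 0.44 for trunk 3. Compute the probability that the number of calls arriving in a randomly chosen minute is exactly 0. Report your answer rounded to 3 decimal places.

Conditional on each trunk, P(X = 0): 1: 0.0301974; 2: 0.0497871; 3: 0.430467.
By total probability, P(X = 0) = 0.19·0.0301974 + 0.37·0.0497871 + 0.44·0.430467 = 0.213564.

0.214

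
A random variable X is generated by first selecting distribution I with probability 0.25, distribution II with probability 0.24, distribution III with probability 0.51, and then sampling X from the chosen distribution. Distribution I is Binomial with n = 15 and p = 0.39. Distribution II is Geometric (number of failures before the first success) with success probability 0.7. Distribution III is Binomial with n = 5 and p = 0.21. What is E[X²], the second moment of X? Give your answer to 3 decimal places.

10.624

For each component E[X²] = Var + (mean)², giving I: 37.791; II: 0.795918; III: 1.932.
Overall E[X²] = 0.25·37.791 + 0.24·0.795918 + 0.51·1.932 = 10.6241.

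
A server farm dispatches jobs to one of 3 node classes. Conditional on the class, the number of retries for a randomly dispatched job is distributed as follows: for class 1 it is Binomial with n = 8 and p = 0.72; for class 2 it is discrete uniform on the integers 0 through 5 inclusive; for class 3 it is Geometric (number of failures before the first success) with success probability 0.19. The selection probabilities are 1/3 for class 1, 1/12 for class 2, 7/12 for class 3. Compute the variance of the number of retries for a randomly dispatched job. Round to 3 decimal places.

Per component, 1: μ=5.76, E[X²]=34.7904; 2: μ=2.5, E[X²]=9.16667; 3: μ=4.26316, E[X²]=40.6122.
E[X] = 0.333333·5.76 + 0.0833333·2.5 + 0.583333·4.26316 = 4.61518.
E[X²] = 0.333333·34.7904 + 0.0833333·9.16667 + 0.583333·40.6122 = 36.0511.
Var(X) = E[X²] − (E[X])² = 36.0511 − 21.2998 = 14.7513.

14.751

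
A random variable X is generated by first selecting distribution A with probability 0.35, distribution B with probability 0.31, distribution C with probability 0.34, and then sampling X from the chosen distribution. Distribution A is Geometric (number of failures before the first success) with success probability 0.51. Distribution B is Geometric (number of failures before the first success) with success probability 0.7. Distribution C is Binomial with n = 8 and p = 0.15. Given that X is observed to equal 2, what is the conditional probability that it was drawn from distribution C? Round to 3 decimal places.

0.564

Likelihoods P(X=2 | ·): A: 0.122451; B: 0.063; C: 0.237604.
Posterior ∝ prior × likelihood. Numerator for C: 0.34·0.237604 = 0.0807854.
Normalizing constant: 0.35·0.122451 + 0.31·0.063 + 0.34·0.237604 = 0.143173.
P(C | observation) = 0.0807854 / 0.143173 = 0.564249.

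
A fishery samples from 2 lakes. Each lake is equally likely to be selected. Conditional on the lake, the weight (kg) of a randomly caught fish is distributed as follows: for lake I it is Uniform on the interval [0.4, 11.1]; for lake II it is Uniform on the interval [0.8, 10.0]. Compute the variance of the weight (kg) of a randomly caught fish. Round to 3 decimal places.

Per component, I: μ=5.75, E[X²]=42.6033; II: μ=5.4, E[X²]=36.2133.
E[X] = 0.5·5.75 + 0.5·5.4 = 5.575.
E[X²] = 0.5·42.6033 + 0.5·36.2133 = 39.4083.
Var(X) = E[X²] − (E[X])² = 39.4083 − 31.0806 = 8.32771.

8.328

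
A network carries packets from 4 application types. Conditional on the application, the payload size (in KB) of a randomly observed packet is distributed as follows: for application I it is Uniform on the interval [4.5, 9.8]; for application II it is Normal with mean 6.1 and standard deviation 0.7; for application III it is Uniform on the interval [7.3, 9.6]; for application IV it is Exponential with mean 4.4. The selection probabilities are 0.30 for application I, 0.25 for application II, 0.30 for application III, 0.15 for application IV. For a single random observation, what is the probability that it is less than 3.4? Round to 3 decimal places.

0.081

Conditional on each application, P(X < 3.4): I: 0; II: 5.73601e-05; III: 0; IV: 0.538248.
By total probability, P(X < 3.4) = 0.3·0 + 0.25·5.73601e-05 + 0.3·0 + 0.15·0.538248 = 0.0807515.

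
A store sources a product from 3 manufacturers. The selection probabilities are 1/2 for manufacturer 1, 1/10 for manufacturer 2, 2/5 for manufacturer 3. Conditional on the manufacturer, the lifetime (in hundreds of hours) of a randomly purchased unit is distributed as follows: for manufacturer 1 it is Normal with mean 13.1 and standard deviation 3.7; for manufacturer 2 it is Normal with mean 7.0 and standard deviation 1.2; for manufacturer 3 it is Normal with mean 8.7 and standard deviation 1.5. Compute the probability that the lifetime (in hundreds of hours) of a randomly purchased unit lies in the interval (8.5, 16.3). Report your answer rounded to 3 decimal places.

0.582

Conditional on each manufacturer, P(8.5 < X < 16.3): 1: 0.699554; 2: 0.10565; 3: 0.553035.
By total probability, P(8.5 < X < 16.3) = 0.5·0.699554 + 0.1·0.10565 + 0.4·0.553035 = 0.581556.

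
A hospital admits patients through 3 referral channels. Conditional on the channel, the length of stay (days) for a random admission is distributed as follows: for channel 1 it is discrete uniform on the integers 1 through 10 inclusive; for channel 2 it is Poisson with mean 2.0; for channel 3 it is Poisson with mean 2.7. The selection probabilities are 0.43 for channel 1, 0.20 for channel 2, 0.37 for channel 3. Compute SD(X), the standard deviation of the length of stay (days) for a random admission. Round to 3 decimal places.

2.699

Per component, 1: μ=5.5, E[X²]=38.5; 2: μ=2, E[X²]=6; 3: μ=2.7, E[X²]=9.99.
E[X] = 0.43·5.5 + 0.2·2 + 0.37·2.7 = 3.764.
E[X²] = 0.43·38.5 + 0.2·6 + 0.37·9.99 = 21.4513.
Var(X) = E[X²] − (E[X])² = 21.4513 − 14.1677 = 7.2836.
SD(X) = √7.2836 = 2.69882.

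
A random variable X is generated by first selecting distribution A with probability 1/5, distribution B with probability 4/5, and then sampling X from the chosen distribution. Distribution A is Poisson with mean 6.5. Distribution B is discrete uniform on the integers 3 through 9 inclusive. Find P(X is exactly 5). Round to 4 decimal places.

Conditional on each component, P(X = 5): A: 0.145369; B: 0.142857.
By total probability, P(X = 5) = 0.2·0.145369 + 0.8·0.142857 = 0.143359.

0.1434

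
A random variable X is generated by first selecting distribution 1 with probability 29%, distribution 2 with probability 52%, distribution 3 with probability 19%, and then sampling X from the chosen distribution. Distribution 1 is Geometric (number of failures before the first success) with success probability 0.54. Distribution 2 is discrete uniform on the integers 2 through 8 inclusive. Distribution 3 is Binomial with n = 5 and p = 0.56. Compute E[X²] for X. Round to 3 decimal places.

17.472

For each component E[X²] = Var + (mean)², giving 1: 2.30316; 2: 29; 3: 9.072.
Overall E[X²] = 0.29·2.30316 + 0.52·29 + 0.19·9.072 = 17.4716.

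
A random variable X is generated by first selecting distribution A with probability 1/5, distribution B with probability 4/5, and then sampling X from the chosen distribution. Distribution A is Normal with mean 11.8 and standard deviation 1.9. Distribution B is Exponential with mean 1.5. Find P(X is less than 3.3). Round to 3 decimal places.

Conditional on each component, P(X < 3.3): A: 3.84416e-06; B: 0.889197.
By total probability, P(X < 3.3) = 0.2·3.84416e-06 + 0.8·0.889197 = 0.711358.

0.711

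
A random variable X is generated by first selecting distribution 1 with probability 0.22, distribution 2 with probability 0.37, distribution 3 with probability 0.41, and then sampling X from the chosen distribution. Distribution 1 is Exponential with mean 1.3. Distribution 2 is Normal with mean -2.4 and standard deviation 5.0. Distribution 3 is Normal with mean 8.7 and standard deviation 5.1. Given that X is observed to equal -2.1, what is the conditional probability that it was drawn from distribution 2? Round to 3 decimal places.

0.896

Likelihoods f(-2.1 | ·): 1: 0; 2: 0.079645; 3: 0.00830919.
Posterior ∝ prior × likelihood. Numerator for 2: 0.37·0.079645 = 0.0294686.
Normalizing constant: 0.22·0 + 0.37·0.079645 + 0.41·0.00830919 = 0.0328754.
P(2 | observation) = 0.0294686 / 0.0328754 = 0.896373.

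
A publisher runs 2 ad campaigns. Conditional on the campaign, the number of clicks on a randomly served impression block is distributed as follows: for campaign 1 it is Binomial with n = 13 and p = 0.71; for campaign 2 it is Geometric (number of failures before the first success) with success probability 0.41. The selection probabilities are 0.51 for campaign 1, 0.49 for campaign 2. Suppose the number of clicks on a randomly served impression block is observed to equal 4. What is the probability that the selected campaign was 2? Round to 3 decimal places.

Likelihoods P(X=4 | ·): 1: 0.00263585; 2: 0.0496812.
Posterior ∝ prior × likelihood. Numerator for 2: 0.49·0.0496812 = 0.0243438.
Normalizing constant: 0.51·0.00263585 + 0.49·0.0496812 = 0.0256881.
P(2 | observation) = 0.0243438 / 0.0256881 = 0.947669.

0.948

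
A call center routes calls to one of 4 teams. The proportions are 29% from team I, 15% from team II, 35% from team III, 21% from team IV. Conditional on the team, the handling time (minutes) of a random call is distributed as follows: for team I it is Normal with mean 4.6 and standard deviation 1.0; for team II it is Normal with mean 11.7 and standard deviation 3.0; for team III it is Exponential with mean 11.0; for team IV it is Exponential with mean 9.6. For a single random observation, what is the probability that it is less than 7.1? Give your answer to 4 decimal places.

Conditional on each team, P(X < 7.1): I: 0.99379; II: 0.0625969; III: 0.475576; IV: 0.522687.
By total probability, P(X < 7.1) = 0.29·0.99379 + 0.15·0.0625969 + 0.35·0.475576 + 0.21·0.522687 = 0.573805.

0.5738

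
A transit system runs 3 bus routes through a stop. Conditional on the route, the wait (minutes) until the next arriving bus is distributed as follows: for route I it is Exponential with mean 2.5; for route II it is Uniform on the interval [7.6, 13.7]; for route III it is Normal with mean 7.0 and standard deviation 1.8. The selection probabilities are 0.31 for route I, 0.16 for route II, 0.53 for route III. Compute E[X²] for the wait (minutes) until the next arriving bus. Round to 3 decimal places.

50.206

For each component E[X²] = Var + (mean)², giving I: 12.5; II: 116.523; III: 52.24.
Overall E[X²] = 0.31·12.5 + 0.16·116.523 + 0.53·52.24 = 50.2059.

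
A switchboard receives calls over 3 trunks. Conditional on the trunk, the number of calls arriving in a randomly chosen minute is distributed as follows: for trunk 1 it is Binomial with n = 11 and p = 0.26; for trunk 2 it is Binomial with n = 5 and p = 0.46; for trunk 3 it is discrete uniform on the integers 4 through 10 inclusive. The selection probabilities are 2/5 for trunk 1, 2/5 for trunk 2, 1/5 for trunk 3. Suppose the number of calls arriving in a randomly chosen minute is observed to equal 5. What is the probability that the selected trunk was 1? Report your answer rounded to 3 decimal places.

0.495

Likelihoods P(X=5 | ·): 1: 0.0901362; 2: 0.0205963; 3: 0.142857.
Posterior ∝ prior × likelihood. Numerator for 1: 0.4·0.0901362 = 0.0360545.
Normalizing constant: 0.4·0.0901362 + 0.4·0.0205963 + 0.2·0.142857 = 0.0728644.
P(1 | observation) = 0.0360545 / 0.0728644 = 0.494816.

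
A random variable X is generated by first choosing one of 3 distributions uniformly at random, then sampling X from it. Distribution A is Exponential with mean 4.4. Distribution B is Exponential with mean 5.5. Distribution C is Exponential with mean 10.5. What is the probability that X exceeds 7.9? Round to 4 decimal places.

Conditional on each component, P(X > 7.9): A: 0.166052; B: 0.237791; C: 0.471243.
By total probability, P(X > 7.9) = 0.333333·0.166052 + 0.333333·0.237791 + 0.333333·0.471243 = 0.291695.

0.2917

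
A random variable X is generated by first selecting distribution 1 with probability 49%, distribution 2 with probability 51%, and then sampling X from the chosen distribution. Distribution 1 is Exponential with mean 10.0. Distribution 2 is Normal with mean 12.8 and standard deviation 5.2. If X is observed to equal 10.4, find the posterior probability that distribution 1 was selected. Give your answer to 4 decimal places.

Likelihoods f(10.4 | ·): 1: 0.0353455; 2: 0.0689685.
Posterior ∝ prior × likelihood. Numerator for 1: 0.49·0.0353455 = 0.0173193.
Normalizing constant: 0.49·0.0353455 + 0.51·0.0689685 = 0.0524932.
P(1 | observation) = 0.0173193 / 0.0524932 = 0.329934.

0.3299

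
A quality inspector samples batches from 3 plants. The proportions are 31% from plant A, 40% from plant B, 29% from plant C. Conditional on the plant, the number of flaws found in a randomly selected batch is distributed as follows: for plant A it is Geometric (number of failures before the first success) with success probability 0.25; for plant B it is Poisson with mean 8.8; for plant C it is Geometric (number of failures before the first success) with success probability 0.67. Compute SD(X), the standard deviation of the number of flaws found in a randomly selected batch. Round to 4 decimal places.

Per component, A: μ=3, E[X²]=21; B: μ=8.8, E[X²]=86.24; C: μ=0.492537, E[X²]=0.977723.
E[X] = 0.31·3 + 0.4·8.8 + 0.29·0.492537 = 4.59284.
E[X²] = 0.31·21 + 0.4·86.24 + 0.29·0.977723 = 41.2895.
Var(X) = E[X²] − (E[X])² = 41.2895 − 21.0941 = 20.1954.
SD(X) = √20.1954 = 4.49393.

4.4939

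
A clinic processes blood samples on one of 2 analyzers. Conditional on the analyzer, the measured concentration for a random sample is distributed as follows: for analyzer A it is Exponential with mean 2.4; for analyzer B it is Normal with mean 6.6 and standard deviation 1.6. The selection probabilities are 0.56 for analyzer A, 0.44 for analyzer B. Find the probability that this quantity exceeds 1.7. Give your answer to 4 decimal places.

Conditional on each analyzer, P(X > 1.7): A: 0.492464; B: 0.998903.
By total probability, P(X > 1.7) = 0.56·0.492464 + 0.44·0.998903 = 0.715297.

0.7153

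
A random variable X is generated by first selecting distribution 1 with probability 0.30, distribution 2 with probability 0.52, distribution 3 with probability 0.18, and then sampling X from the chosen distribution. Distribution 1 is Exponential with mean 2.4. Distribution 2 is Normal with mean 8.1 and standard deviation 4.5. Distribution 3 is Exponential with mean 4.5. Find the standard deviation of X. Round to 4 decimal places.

Per component, 1: μ=2.4, E[X²]=11.52; 2: μ=8.1, E[X²]=85.86; 3: μ=4.5, E[X²]=40.5.
E[X] = 0.3·2.4 + 0.52·8.1 + 0.18·4.5 = 5.742.
E[X²] = 0.3·11.52 + 0.52·85.86 + 0.18·40.5 = 55.3932.
Var(X) = E[X²] − (E[X])² = 55.3932 − 32.9706 = 22.4226.
SD(X) = √22.4226 = 4.73525.

4.7353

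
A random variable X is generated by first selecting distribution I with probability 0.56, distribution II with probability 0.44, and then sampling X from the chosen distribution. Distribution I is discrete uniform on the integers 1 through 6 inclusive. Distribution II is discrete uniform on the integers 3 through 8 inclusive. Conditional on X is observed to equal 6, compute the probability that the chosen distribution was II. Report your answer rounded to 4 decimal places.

Likelihoods P(X=6 | ·): I: 0.166667; II: 0.166667.
Posterior ∝ prior × likelihood. Numerator for II: 0.44·0.166667 = 0.0733333.
Normalizing constant: 0.56·0.166667 + 0.44·0.166667 = 0.166667.
P(II | observation) = 0.0733333 / 0.166667 = 0.44.

0.4400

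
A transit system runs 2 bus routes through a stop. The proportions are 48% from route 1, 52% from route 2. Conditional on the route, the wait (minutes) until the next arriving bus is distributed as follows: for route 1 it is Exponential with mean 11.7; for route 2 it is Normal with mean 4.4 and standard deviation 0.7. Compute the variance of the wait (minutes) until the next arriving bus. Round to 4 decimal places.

Per component, 1: μ=11.7, E[X²]=273.78; 2: μ=4.4, E[X²]=19.85.
E[X] = 0.48·11.7 + 0.52·4.4 = 7.904.
E[X²] = 0.48·273.78 + 0.52·19.85 = 141.736.
Var(X) = E[X²] − (E[X])² = 141.736 − 62.4732 = 79.2632.

79.2632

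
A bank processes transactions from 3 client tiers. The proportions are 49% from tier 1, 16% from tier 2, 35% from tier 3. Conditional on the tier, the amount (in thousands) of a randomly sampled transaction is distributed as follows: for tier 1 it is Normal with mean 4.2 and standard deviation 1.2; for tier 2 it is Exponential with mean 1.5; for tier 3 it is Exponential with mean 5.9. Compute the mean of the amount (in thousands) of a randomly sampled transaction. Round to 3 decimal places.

4.363

Component means — 1: 4.2; 2: 1.5; 3: 5.9.
E[X] = 0.49·4.2 + 0.16·1.5 + 0.35·5.9 = 4.363.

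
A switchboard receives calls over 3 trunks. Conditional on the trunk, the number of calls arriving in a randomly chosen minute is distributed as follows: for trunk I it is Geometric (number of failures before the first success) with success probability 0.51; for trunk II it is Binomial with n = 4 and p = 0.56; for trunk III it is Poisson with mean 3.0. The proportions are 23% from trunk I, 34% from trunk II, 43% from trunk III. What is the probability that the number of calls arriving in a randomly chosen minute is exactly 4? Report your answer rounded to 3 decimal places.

Conditional on each trunk, P(X = 4): I: 0.0294005; II: 0.098345; III: 0.168031.
By total probability, P(X = 4) = 0.23·0.0294005 + 0.34·0.098345 + 0.43·0.168031 = 0.112453.

0.112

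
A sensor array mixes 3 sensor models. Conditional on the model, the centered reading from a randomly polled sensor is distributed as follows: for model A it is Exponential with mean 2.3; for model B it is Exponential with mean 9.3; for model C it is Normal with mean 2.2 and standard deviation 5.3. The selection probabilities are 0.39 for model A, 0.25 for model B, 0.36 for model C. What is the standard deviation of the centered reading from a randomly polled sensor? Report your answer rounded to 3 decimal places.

6.566

Per component, A: μ=2.3, E[X²]=10.58; B: μ=9.3, E[X²]=172.98; C: μ=2.2, E[X²]=32.93.
E[X] = 0.39·2.3 + 0.25·9.3 + 0.36·2.2 = 4.014.
E[X²] = 0.39·10.58 + 0.25·172.98 + 0.36·32.93 = 59.226.
Var(X) = E[X²] − (E[X])² = 59.226 − 16.1122 = 43.1138.
SD(X) = √43.1138 = 6.56611.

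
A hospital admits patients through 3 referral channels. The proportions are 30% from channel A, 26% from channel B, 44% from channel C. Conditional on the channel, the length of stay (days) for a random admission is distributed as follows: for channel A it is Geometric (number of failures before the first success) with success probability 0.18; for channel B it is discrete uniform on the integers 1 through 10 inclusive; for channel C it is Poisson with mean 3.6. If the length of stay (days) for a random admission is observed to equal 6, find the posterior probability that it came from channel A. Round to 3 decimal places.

Likelihoods P(X=6 | ·): A: 0.0547212; B: 0.1; C: 0.0826081.
Posterior ∝ prior × likelihood. Numerator for A: 0.3·0.0547212 = 0.0164164.
Normalizing constant: 0.3·0.0547212 + 0.26·0.1 + 0.44·0.0826081 = 0.0787639.
P(A | observation) = 0.0164164 / 0.0787639 = 0.208425.

0.208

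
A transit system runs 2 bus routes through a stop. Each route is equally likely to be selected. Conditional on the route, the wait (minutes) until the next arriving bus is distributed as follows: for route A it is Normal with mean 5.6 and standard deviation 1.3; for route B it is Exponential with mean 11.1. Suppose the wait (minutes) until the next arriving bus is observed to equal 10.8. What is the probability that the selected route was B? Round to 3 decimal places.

0.997

Likelihoods f(10.8 | ·): A: 0.000102946; B: 0.0340502.
Posterior ∝ prior × likelihood. Numerator for B: 0.5·0.0340502 = 0.0170251.
Normalizing constant: 0.5·0.000102946 + 0.5·0.0340502 = 0.0170766.
P(B | observation) = 0.0170251 / 0.0170766 = 0.996986.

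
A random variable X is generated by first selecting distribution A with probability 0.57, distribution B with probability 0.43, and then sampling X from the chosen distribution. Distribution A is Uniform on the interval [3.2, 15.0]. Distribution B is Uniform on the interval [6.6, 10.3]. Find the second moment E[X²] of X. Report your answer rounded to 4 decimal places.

85.0092

For each component E[X²] = Var + (mean)², giving A: 94.4133; B: 72.5433.
Overall E[X²] = 0.57·94.4133 + 0.43·72.5433 = 85.0092.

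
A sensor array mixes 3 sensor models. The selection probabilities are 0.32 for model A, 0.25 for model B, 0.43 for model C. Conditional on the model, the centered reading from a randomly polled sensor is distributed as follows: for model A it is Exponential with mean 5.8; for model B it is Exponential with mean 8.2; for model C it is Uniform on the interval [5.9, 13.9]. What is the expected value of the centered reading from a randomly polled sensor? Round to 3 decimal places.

Component means — A: 5.8; B: 8.2; C: 9.9.
E[X] = 0.32·5.8 + 0.25·8.2 + 0.43·9.9 = 8.163.

8.163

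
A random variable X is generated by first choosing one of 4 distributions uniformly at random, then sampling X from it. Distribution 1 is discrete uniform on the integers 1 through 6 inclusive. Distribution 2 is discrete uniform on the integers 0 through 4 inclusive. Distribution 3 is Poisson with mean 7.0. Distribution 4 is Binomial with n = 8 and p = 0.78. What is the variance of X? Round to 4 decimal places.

Per component, 1: μ=3.5, E[X²]=15.1667; 2: μ=2, E[X²]=6; 3: μ=7, E[X²]=56; 4: μ=6.24, E[X²]=40.3104.
E[X] = 0.25·3.5 + 0.25·2 + 0.25·7 + 0.25·6.24 = 4.685.
E[X²] = 0.25·15.1667 + 0.25·6 + 0.25·56 + 0.25·40.3104 = 29.3693.
Var(X) = E[X²] − (E[X])² = 29.3693 − 21.9492 = 7.42004.

7.4200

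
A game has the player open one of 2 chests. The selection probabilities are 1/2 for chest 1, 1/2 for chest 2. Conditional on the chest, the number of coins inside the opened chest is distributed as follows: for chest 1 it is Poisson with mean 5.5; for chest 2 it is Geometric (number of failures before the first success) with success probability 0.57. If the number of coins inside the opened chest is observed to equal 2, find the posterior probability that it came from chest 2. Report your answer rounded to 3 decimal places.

Likelihoods P(X=2 | ·): 1: 0.0618124; 2: 0.105393.
Posterior ∝ prior × likelihood. Numerator for 2: 0.5·0.105393 = 0.0526965.
Normalizing constant: 0.5·0.0618124 + 0.5·0.105393 = 0.0836027.
P(2 | observation) = 0.0526965 / 0.0836027 = 0.63032.

0.630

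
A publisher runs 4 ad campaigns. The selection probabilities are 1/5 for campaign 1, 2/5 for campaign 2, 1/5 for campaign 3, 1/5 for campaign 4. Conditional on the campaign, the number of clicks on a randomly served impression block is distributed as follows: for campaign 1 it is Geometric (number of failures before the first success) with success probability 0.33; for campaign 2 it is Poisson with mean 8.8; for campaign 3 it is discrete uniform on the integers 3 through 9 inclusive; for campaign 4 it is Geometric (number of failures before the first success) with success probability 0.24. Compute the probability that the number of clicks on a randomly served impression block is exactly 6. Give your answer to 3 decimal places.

0.083

Conditional on each campaign, P(X = 6): 1: 0.0298513; 2: 0.0972237; 3: 0.142857; 4: 0.046248.
By total probability, P(X = 6) = 0.2·0.0298513 + 0.4·0.0972237 + 0.2·0.142857 + 0.2·0.046248 = 0.0826808.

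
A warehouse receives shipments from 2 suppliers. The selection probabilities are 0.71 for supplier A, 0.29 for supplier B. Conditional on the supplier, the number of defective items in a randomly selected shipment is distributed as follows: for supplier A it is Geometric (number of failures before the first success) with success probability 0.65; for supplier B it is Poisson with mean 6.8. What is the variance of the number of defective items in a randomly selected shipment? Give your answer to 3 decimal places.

10.633

Per component, A: μ=0.538462, E[X²]=1.11834; B: μ=6.8, E[X²]=53.04.
E[X] = 0.71·0.538462 + 0.29·6.8 = 2.35431.
E[X²] = 0.71·1.11834 + 0.29·53.04 = 16.1756.
Var(X) = E[X²] − (E[X])² = 16.1756 − 5.54276 = 10.6329.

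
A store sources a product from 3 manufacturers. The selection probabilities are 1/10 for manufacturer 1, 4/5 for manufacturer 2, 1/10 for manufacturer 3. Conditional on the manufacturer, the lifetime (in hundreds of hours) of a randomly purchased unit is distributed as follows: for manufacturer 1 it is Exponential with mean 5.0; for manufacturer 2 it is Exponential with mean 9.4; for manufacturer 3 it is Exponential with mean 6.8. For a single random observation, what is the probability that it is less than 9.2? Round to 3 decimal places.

0.658

Conditional on each manufacturer, P(X < 9.2): 1: 0.841183; 2: 0.624209; 3: 0.741521.
By total probability, P(X < 9.2) = 0.1·0.841183 + 0.8·0.624209 + 0.1·0.741521 = 0.657638.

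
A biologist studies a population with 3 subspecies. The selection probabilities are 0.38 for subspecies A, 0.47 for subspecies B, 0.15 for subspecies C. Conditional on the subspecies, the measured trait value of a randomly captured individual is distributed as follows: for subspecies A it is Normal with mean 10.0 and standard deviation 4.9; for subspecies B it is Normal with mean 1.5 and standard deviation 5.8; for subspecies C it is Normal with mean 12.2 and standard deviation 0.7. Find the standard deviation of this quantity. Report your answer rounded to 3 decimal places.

Per component, A: μ=10, E[X²]=124.01; B: μ=1.5, E[X²]=35.89; C: μ=12.2, E[X²]=149.33.
E[X] = 0.38·10 + 0.47·1.5 + 0.15·12.2 = 6.335.
E[X²] = 0.38·124.01 + 0.47·35.89 + 0.15·149.33 = 86.3916.
Var(X) = E[X²] − (E[X])² = 86.3916 − 40.1322 = 46.2594.
SD(X) = √46.2594 = 6.80142.

6.801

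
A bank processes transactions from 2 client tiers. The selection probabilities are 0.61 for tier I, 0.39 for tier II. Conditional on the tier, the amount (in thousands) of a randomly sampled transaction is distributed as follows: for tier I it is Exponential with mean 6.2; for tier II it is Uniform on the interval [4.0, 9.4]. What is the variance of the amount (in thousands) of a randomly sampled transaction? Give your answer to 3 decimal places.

Per component, I: μ=6.2, E[X²]=76.88; II: μ=6.7, E[X²]=47.32.
E[X] = 0.61·6.2 + 0.39·6.7 = 6.395.
E[X²] = 0.61·76.88 + 0.39·47.32 = 65.3516.
Var(X) = E[X²] − (E[X])² = 65.3516 − 40.896 = 24.4556.

24.456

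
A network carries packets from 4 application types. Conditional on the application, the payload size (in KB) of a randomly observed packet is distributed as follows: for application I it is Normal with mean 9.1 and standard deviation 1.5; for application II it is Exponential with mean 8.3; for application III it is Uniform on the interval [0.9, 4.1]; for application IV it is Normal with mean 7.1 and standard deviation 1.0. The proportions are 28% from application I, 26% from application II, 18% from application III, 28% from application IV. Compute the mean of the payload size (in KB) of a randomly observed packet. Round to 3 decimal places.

Component means — I: 9.1; II: 8.3; III: 2.5; IV: 7.1.
E[X] = 0.28·9.1 + 0.26·8.3 + 0.18·2.5 + 0.28·7.1 = 7.144.

7.144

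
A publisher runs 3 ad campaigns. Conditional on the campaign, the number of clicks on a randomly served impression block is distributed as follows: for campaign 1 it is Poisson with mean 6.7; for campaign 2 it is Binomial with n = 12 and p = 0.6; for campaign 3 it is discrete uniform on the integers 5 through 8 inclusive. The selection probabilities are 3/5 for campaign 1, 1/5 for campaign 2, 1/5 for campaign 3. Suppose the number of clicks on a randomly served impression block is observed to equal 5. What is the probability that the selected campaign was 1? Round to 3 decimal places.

Likelihoods P(X=5 | ·): 1: 0.13849; 2: 0.100902; 3: 0.25.
Posterior ∝ prior × likelihood. Numerator for 1: 0.6·0.13849 = 0.0830943.
Normalizing constant: 0.6·0.13849 + 0.2·0.100902 + 0.2·0.25 = 0.153275.
P(1 | observation) = 0.0830943 / 0.153275 = 0.542126.

0.542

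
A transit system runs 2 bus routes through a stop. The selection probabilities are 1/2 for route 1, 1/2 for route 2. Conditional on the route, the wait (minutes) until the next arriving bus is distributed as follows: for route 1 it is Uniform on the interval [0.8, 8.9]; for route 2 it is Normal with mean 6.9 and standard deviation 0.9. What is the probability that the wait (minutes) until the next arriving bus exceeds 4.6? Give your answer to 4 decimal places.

0.7628

Conditional on each route, P(X > 4.6): 1: 0.530864; 2: 0.994699.
By total probability, P(X > 4.6) = 0.5·0.530864 + 0.5·0.994699 = 0.762782.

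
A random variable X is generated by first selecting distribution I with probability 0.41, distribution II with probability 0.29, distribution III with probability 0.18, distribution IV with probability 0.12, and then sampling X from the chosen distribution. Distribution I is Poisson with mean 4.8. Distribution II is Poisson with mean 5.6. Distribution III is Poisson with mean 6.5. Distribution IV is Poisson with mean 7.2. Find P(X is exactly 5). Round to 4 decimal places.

0.1615

Conditional on each component, P(X = 5): I: 0.174748; II: 0.169711; III: 0.145369; IV: 0.120382.
By total probability, P(X = 5) = 0.41·0.174748 + 0.29·0.169711 + 0.18·0.145369 + 0.12·0.120382 = 0.161475.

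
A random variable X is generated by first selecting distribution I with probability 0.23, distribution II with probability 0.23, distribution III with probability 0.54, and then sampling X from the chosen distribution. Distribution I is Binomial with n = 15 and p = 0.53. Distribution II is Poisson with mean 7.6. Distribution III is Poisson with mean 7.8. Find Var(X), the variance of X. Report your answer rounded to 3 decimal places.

6.834

Per component, I: μ=7.95, E[X²]=66.939; II: μ=7.6, E[X²]=65.36; III: μ=7.8, E[X²]=68.64.
E[X] = 0.23·7.95 + 0.23·7.6 + 0.54·7.8 = 7.7885.
E[X²] = 0.23·66.939 + 0.23·65.36 + 0.54·68.64 = 67.4944.
Var(X) = E[X²] − (E[X])² = 67.4944 − 60.6607 = 6.83364.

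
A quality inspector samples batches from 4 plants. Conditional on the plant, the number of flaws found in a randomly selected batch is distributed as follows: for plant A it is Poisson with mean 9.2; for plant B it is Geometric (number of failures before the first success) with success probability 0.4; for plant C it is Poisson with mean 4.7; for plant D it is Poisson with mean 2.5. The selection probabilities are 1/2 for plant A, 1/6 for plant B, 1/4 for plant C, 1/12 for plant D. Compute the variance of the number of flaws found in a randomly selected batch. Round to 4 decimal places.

16.4922

Per component, A: μ=9.2, E[X²]=93.84; B: μ=1.5, E[X²]=6; C: μ=4.7, E[X²]=26.79; D: μ=2.5, E[X²]=8.75.
E[X] = 0.5·9.2 + 0.166667·1.5 + 0.25·4.7 + 0.0833333·2.5 = 6.23333.
E[X²] = 0.5·93.84 + 0.166667·6 + 0.25·26.79 + 0.0833333·8.75 = 55.3467.
Var(X) = E[X²] − (E[X])² = 55.3467 − 38.8544 = 16.4922.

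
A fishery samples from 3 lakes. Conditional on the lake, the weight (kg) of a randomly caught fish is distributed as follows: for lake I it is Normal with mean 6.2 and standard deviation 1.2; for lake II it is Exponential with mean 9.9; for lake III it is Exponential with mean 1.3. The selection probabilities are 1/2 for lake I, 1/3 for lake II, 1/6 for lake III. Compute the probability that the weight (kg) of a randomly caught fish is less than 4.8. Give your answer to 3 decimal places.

0.351

Conditional on each lake, P(X < 4.8): I: 0.121673; II: 0.38421; III: 0.975086.
By total probability, P(X < 4.8) = 0.5·0.121673 + 0.333333·0.38421 + 0.166667·0.975086 = 0.35142.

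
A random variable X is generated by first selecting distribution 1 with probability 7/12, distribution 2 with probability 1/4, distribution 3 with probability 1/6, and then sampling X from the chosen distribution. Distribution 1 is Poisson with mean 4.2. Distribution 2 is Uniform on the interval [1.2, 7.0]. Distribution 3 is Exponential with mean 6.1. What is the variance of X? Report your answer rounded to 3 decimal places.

Per component, 1: μ=4.2, E[X²]=21.84; 2: μ=4.1, E[X²]=19.6133; 3: μ=6.1, E[X²]=74.42.
E[X] = 0.583333·4.2 + 0.25·4.1 + 0.166667·6.1 = 4.49167.
E[X²] = 0.583333·21.84 + 0.25·19.6133 + 0.166667·74.42 = 30.0467.
Var(X) = E[X²] − (E[X])² = 30.0467 − 20.1751 = 9.8716.

9.872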